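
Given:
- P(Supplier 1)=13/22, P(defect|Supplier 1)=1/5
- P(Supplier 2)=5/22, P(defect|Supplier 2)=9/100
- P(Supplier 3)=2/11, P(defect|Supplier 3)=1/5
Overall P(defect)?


P(B) = Σ P(B|Aᵢ)×P(Aᵢ)
  1/5×13/22 = 13/110
  9/100×5/22 = 9/440
  1/5×2/11 = 2/55
Sum = 7/40

P(defect) = 7/40 ≈ 17.50%


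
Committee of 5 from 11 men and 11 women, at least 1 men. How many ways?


Count by #men:
  1M,4W: C(11,1)×C(11,4)=3630
  2M,3W: C(11,2)×C(11,3)=9075
  3M,2W: C(11,3)×C(11,2)=9075
  4M,1W: C(11,4)×C(11,1)=3630
  5M,0W: C(11,5)×C(11,0)=462
Total = 25872

25872


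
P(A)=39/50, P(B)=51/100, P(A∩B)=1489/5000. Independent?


P(A)×P(B) = 1989/5000
P(A∩B) = 1489/5000
Not equal → NOT independent

No, not independent


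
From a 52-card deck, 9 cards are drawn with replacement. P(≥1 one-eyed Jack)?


P(not a one-eyed Jack) = 50/52 = 25/26
P(none in 9 draws) = (25/26)^9 = 3814697265625/5429503678976
P(≥1 one-eyed Jack) = 1 - 3814697265625/5429503678976 = 1614806413351/5429503678976

P = 1614806413351/5429503678976 ≈ 29.74%


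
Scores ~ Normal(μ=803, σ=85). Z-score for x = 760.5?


z = (x - μ)/σ = (760.5 - 803)/85 = -0.5

z = -0.5


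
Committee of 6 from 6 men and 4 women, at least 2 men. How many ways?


Count by #men:
  2M,4W: C(6,2)×C(4,4)=15
  3M,3W: C(6,3)×C(4,3)=80
  4M,2W: C(6,4)×C(4,2)=90
  5M,1W: C(6,5)×C(4,1)=24
  6M,0W: C(6,6)×C(4,0)=1
Total = 210

210


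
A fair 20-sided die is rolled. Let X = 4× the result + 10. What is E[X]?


E[die] = (1+20)/2 = 21/2
E[X] = 4×21/2 + 10 = 52

E[X] = 52


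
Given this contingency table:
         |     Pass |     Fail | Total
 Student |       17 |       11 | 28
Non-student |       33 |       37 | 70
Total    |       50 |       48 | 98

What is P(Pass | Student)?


P(Pass | Student) = 17/(17+11) = 17/28

P(Pass|Student) = 17/28 ≈ 60.71%


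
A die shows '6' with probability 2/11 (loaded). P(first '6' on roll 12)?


Geometric: P(X=12) = (1-p)^(k-1)×p = (9/11)^11×2/11 = 62762119218/3138428376721

P(X=12) = 62762119218/3138428376721 ≈ 2.00%


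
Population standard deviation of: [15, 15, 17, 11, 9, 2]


Mean = 69/6 = 23/2
  (15-23/2)²=49/4
  (15-23/2)²=49/4
  (17-23/2)²=121/4
  (11-23/2)²=1/4
  (9-23/2)²=25/4
  (2-23/2)²=361/4
Σ(x-μ)² = 303/2
σ² = (303/2)/6 = 101/4

σ = √(101/4) ≈ 5.0249


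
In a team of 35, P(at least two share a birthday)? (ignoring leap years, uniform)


P(all different) = Π(365-i)/365 for i=0..34
= 0.185617
P(match) = 1 - 0.185617 = 0.814383

P ≈ 0.8144 ≈ 81.44%


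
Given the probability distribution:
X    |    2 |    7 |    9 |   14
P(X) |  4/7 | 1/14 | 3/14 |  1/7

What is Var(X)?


E[X] = 39/7
E[X²] = 358/7
Var(X) = E[X²] - (E[X])² = 358/7 - 1521/49 = 985/49

Var(X) = 985/49 ≈ 20.1020


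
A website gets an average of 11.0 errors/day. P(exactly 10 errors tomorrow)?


Poisson(λ=11.0): P(X=10) = e^(-λ)×λ^k/k!
= e^(-11.0) × 11.0^10 / 10!
≈ 1.670170079e-05 × 25937424601 / 3628800 ≈ 0.119378

P(X=10) ≈ 0.119378 ≈ 11.94%


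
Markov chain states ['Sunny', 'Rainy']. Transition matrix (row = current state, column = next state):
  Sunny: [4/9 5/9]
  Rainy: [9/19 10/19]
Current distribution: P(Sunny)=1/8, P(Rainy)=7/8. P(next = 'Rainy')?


P(next=Rainy) = Σᵢ P(now=i)×P(i→Rainy)
= 1/8×5/9 + 7/8×10/19
= 5/72 + 35/76 = 725/1368

P = 725/1368 ≈ 0.5300


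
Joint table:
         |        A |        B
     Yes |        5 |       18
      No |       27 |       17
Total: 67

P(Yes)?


P(Yes) = (5+18)/67 = 23/67

P(Yes) = 23/67 ≈ 34.33%


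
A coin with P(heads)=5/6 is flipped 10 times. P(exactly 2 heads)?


Binomial: P(X=2) = C(10,2)×p^2×(1-p)^8
= 45 × 25/36 × 1/1679616 = 125/6718464

P(X=2) = 125/6718464 ≈ 0.00%


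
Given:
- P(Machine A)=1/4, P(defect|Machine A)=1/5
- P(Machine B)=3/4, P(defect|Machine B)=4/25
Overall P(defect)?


P(B) = Σ P(B|Aᵢ)×P(Aᵢ)
  1/5×1/4 = 1/20
  4/25×3/4 = 3/25
Sum = 17/100

P(defect) = 17/100 ≈ 17.00%


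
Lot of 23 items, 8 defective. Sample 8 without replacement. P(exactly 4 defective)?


Hypergeometric: C(8,4)×C(15,4)/C(23,8)
= 70×1365/490314 = 15925/81719

P(X=4) = 15925/81719 ≈ 19.49%


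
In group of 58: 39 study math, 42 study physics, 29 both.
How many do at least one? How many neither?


|A∪B| = 39+42-29 = 52
Neither = 58-52 = 6

At least one: 52; Neither: 6


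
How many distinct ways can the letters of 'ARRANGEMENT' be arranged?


Letters: 11, freq: {'A': 2, 'R': 2, 'N': 2, 'G': 1, 'E': 2, 'M': 1, 'T': 1}
11!/(2!×2!×2!×1!×2!×1!×1!) = 39916800/16 = 2494800

2494800


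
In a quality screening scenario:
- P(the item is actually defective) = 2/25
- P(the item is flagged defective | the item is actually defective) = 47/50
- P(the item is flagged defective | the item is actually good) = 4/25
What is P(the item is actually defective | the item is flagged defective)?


Using Bayes' theorem:
P(A|B) = P(B|A)·P(A) / P(B)

P(the item is flagged defective) = 47/50 × 2/25 + 4/25 × 23/25
= 47/625 + 92/625 = 139/625

P(the item is actually defective|the item is flagged defective) = (47/625) / (139/625) = 47/139

P(the item is actually defective|the item is flagged defective) = 47/139 ≈ 33.81%


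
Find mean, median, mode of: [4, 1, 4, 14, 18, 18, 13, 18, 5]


Sorted: [1, 4, 4, 5, 13, 14, 18, 18, 18]
Mean = 95/9
Median = 13
Freq: {4: 2, 1: 1, 14: 1, 18: 3, 13: 1, 5: 1}
Mode: [18]

Mean=95/9, Median=13, Mode=18


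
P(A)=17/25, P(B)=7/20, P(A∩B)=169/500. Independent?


P(A)×P(B) = 119/500
P(A∩B) = 169/500
Not equal → NOT independent

No, not independent


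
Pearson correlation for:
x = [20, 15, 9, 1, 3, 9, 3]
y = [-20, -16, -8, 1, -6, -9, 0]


n=7, Σx=60, Σy=-58, Σxy=-810, Σx²=806, Σy²=838
r = (7×(-810) - 60×(-58))/√((7×806 - 60²)(7×838 - (-58)²))
= -2190/√(2042×2502) = -2190/√5109084 ≈ -2190/2260.3283 ≈ -0.9689

r ≈ -0.9689


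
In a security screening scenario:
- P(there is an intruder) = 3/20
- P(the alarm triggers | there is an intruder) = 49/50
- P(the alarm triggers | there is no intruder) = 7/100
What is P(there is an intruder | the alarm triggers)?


Using Bayes' theorem:
P(A|B) = P(B|A)·P(A) / P(B)

P(the alarm triggers) = 49/50 × 3/20 + 7/100 × 17/20
= 147/1000 + 119/2000 = 413/2000

P(there is an intruder|the alarm triggers) = (147/1000) / (413/2000) = 42/59

P(there is an intruder|the alarm triggers) = 42/59 ≈ 71.19%


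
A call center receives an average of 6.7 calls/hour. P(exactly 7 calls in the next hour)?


Poisson(λ=6.7): P(X=7) = e^(-λ)×λ^k/k!
= e^(-6.7) × 6.7^7 / 7!
≈ 0.001230911903 × 606071.160532 / 5040 ≈ 0.148020

P(X=7) ≈ 0.148020 ≈ 14.80%


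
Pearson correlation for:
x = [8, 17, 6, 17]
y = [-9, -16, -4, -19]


n=4, Σx=48, Σy=-48, Σxy=-691, Σx²=678, Σy²=714
r = (4×(-691) - 48×(-48))/√((4×678 - 48²)(4×714 - (-48)²))
= -460/√(408×552) = -460/√225216 ≈ -460/474.5693 ≈ -0.9693

r ≈ -0.9693


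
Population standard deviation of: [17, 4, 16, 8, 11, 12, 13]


Mean = 81/7
  (17-81/7)²=1444/49
  (4-81/7)²=2809/49
  (16-81/7)²=961/49
  (8-81/7)²=625/49
  (11-81/7)²=16/49
  (12-81/7)²=9/49
  (13-81/7)²=100/49
Σ(x-μ)² = 852/7
σ² = (852/7)/7 = 852/49

σ = √(852/49) ≈ 4.1699


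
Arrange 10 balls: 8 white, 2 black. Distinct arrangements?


10!/(8!×2!) = 45

45


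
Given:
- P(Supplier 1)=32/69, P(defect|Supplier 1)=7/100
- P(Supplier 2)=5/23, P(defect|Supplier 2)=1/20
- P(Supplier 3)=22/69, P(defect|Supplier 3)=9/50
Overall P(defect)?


P(B) = Σ P(B|Aᵢ)×P(Aᵢ)
  7/100×32/69 = 56/1725
  1/20×5/23 = 1/92
  9/50×22/69 = 33/575
Sum = 139/1380

P(defect) = 139/1380 ≈ 10.07%


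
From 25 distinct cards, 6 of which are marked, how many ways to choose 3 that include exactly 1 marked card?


Choose 1 of the 6 marked cards and 2 of the other 19 cards:
C(6,1)×C(19,2) = 6×171 = 1026

1026


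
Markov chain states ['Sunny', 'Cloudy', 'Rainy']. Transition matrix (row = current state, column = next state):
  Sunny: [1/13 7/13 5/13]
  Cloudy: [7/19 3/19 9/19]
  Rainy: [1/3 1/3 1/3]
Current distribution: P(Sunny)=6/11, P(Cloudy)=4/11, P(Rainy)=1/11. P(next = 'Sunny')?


P(next=Sunny) = Σᵢ P(now=i)×P(i→Sunny)
= 6/11×1/13 + 4/11×7/19 + 1/11×1/3
= 6/143 + 28/209 + 1/33 = 1681/8151

P = 1681/8151 ≈ 0.2062


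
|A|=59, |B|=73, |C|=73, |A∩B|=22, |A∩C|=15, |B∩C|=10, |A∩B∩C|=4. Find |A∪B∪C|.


|A∪B∪C| = 59+73+73-22-15-10+4 = 162

|A∪B∪C| = 162


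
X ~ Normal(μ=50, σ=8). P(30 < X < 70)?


z₁=(30-50)/8=-2.5, z₂=(70-50)/8=2.5
P = Φ(2.5) - Φ(-2.5) = 0.993790 - 0.006210 = 0.987580 ≈ 0.9876

P(30 < X < 70) ≈ 0.9876


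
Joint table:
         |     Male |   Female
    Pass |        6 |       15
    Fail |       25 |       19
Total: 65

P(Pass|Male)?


P(Pass|Male) = 6/(6+25) = 6/31

P = 6/31 ≈ 19.35%


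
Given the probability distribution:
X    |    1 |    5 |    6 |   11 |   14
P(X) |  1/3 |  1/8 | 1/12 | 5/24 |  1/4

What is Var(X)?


E[X] = 29/4
E[X²] = 242/3
Var(X) = E[X²] - (E[X])² = 242/3 - 841/16 = 1349/48

Var(X) = 1349/48 ≈ 28.1042


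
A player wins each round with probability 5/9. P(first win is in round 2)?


Geometric: P(X=2) = (1-p)^(k-1)×p = (4/9)^1×5/9 = 20/81

P(X=2) = 20/81 ≈ 24.69%


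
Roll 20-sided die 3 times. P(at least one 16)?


P(no 16)^3 = (19/20)^3 = 6859/8000
P(≥1) = 1 - 6859/8000 = 1141/8000

P = 1141/8000 ≈ 14.26%


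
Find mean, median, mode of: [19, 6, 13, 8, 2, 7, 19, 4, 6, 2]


Sorted: [2, 2, 4, 6, 6, 7, 8, 13, 19, 19]
Mean = 86/10 = 43/5
Median = 13/2
Freq: {19: 2, 6: 2, 13: 1, 8: 1, 2: 2, 7: 1, 4: 1}
Mode: [2, 6, 19]

Mean=43/5, Median=13/2, Mode=[2, 6, 19]


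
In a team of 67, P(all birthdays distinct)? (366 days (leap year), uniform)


P(all different) = Π(366-i)/366 for i=0..66
= (366/366)×(365/366)×...×(300/366)
= 0.001590

P ≈ 0.0016 ≈ 0.16%


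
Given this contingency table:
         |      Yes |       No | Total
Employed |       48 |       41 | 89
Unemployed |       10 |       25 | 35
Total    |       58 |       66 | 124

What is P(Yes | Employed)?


P(Yes | Employed) = 48/(48+41) = 48/89

P(Yes|Employed) = 48/89 ≈ 53.93%


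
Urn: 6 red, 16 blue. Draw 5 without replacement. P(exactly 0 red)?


Hypergeometric: C(6,0)×C(16,5)/C(22,5)
= 1×4368/26334 = 104/627

P(X=0) = 104/627 ≈ 16.59%


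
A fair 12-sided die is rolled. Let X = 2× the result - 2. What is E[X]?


E[die] = (1+12)/2 = 13/2
E[X] = 2×13/2 - 2 = 11

E[X] = 11


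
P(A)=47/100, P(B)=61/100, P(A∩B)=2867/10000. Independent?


P(A)×P(B) = 2867/10000
P(A∩B) = 2867/10000
Equal ✓ → Independent

Yes, independent


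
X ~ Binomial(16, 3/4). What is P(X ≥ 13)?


P(X ≥ 13) = Σ P(X=i) for i=13..16
P(X=13) = 55801305/268435456
P(X=14) = 71744535/536870912
P(X=15) = 14348907/268435456
P(X=16) = 43046721/4294967296
Sum = 1739406393/4294967296

P(X ≥ 13) = 1739406393/4294967296 ≈ 40.50%


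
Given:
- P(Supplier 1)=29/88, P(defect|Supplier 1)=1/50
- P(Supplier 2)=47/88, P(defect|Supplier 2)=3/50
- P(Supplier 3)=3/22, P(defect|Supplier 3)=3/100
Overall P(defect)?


P(B) = Σ P(B|Aᵢ)×P(Aᵢ)
  1/50×29/88 = 29/4400
  3/50×47/88 = 141/4400
  3/100×3/22 = 9/2200
Sum = 47/1100

P(defect) = 47/1100 ≈ 4.27%


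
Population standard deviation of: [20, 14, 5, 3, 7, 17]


Mean = 66/6 = 11
  (20-11)²=81
  (14-11)²=9
  (5-11)²=36
  (3-11)²=64
  (7-11)²=16
  (17-11)²=36
Σ(x-μ)² = 242
σ² = 242/6 = 121/3

σ = √(121/3) ≈ 6.3509


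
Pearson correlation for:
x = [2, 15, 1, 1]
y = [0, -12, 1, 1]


n=4, Σx=19, Σy=-10, Σxy=-178, Σx²=231, Σy²=146
r = (4×(-178) - 19×(-10))/√((4×231 - 19²)(4×146 - (-10)²))
= -522/√(563×484) = -522/√272492 ≈ -522/522.0077 ≈ -1.0000

r ≈ -1.0000


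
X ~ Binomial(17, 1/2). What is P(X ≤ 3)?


P(X ≤ 3) = Σ P(X=i) for i=0..3
P(X=0) = 1/131072
P(X=1) = 17/131072
P(X=2) = 17/16384
P(X=3) = 85/16384
Sum = 417/65536

P(X ≤ 3) = 417/65536 ≈ 0.64%


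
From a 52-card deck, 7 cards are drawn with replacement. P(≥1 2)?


P(not a 2) = 48/52 = 12/13
P(none in 7 draws) = (12/13)^7 = 35831808/62748517
P(≥1 2) = 1 - 35831808/62748517 = 26916709/62748517

P = 26916709/62748517 ≈ 42.90%


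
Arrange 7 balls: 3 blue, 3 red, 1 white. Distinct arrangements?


7!/(3!×3!×1!) = 140

140


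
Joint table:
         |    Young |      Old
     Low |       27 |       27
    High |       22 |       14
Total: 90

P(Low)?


P(Low) = (27+27)/90 = 54/90 = 3/5

P(Low) = 3/5 ≈ 60.00%


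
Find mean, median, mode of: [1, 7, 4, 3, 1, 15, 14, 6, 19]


Sorted: [1, 1, 3, 4, 6, 7, 14, 15, 19]
Mean = 70/9
Median = 6
Freq: {1: 2, 7: 1, 4: 1, 3: 1, 15: 1, 14: 1, 6: 1, 19: 1}
Mode: [1]

Mean=70/9, Median=6, Mode=1


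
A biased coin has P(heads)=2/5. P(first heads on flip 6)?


Geometric: P(X=6) = (1-p)^(k-1)×p = (3/5)^5×2/5 = 486/15625

P(X=6) = 486/15625 ≈ 3.11%


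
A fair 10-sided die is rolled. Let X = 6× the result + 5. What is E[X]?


E[die] = (1+10)/2 = 11/2
E[X] = 6×11/2 + 5 = 38

E[X] = 38


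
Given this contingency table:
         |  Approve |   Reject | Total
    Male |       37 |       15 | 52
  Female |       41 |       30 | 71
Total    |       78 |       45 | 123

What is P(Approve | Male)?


P(Approve | Male) = 37/(37+15) = 37/52

P(Approve|Male) = 37/52 ≈ 71.15%


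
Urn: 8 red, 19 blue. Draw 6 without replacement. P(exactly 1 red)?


Hypergeometric: C(8,1)×C(19,5)/C(27,6)
= 8×11628/296010 = 5168/16445

P(X=1) = 5168/16445 ≈ 31.43%


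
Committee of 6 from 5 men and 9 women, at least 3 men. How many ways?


Count by #men:
  3M,3W: C(5,3)×C(9,3)=840
  4M,2W: C(5,4)×C(9,2)=180
  5M,1W: C(5,5)×C(9,1)=9
Total = 1029

1029


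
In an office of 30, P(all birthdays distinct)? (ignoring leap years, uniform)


P(all different) = Π(365-i)/365 for i=0..29
= (365/365)×(364/365)×...×(336/365)
= 0.293684

P ≈ 0.2937 ≈ 29.37%


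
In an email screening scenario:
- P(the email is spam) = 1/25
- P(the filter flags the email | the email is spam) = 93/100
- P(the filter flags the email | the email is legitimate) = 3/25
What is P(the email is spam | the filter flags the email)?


Using Bayes' theorem:
P(A|B) = P(B|A)·P(A) / P(B)

P(the filter flags the email) = 93/100 × 1/25 + 3/25 × 24/25
= 93/2500 + 72/625 = 381/2500

P(the email is spam|the filter flags the email) = (93/2500) / (381/2500) = 31/127

P(the email is spam|the filter flags the email) = 31/127 ≈ 24.41%


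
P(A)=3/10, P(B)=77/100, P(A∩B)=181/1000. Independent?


P(A)×P(B) = 231/1000
P(A∩B) = 181/1000
Not equal → NOT independent

No, not independent


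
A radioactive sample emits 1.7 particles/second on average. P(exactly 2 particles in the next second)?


Poisson(λ=1.7): P(X=2) = e^(-λ)×λ^k/k!
= e^(-1.7) × 1.7^2 / 2!
≈ 0.1826835241 × 2.89 / 2 ≈ 0.263978

P(X=2) ≈ 0.263978 ≈ 26.40%


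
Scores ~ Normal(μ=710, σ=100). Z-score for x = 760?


z = (x - μ)/σ = (760 - 710)/100 = 0.5

z = 0.5


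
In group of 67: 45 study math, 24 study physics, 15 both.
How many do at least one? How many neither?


|A∪B| = 45+24-15 = 54
Neither = 67-54 = 13

At least one: 54; Neither: 13


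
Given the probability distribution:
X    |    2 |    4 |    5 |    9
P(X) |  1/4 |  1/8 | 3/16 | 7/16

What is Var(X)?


E[X] = 47/8
E[X²] = 345/8
Var(X) = E[X²] - (E[X])² = 345/8 - 2209/64 = 551/64

Var(X) = 551/64 ≈ 8.6094


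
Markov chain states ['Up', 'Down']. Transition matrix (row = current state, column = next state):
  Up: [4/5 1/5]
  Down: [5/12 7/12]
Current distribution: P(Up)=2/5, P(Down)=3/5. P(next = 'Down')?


P(next=Down) = Σᵢ P(now=i)×P(i→Down)
= 2/5×1/5 + 3/5×7/12
= 2/25 + 7/20 = 43/100

P = 43/100 ≈ 0.4300


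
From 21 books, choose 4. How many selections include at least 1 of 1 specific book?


Complement: C(21,4) - C(20,4) = 5985 - 4845 = 1140

1140


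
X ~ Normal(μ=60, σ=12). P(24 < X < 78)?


z₁=(24-60)/12=-3.0, z₂=(78-60)/12=1.5
P = Φ(1.5) - Φ(-3.0) = 0.933193 - 0.001350 = 0.931843 ≈ 0.9318

P(24 < X < 78) ≈ 0.9318


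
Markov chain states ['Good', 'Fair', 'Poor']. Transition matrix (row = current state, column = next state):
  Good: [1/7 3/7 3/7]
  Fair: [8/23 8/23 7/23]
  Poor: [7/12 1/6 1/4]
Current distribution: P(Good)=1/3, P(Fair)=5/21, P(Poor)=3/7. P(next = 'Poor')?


P(next=Poor) = Σᵢ P(now=i)×P(i→Poor)
= 1/3×3/7 + 5/21×7/23 + 3/7×1/4
= 1/7 + 5/69 + 3/28 = 89/276

P = 89/276 ≈ 0.3225


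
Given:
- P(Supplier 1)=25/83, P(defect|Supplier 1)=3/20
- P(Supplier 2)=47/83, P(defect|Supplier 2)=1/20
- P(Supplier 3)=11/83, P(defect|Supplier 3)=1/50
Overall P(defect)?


P(B) = Σ P(B|Aᵢ)×P(Aᵢ)
  3/20×25/83 = 15/332
  1/20×47/83 = 47/1660
  1/50×11/83 = 11/4150
Sum = 158/2075

P(defect) = 158/2075 ≈ 7.61%


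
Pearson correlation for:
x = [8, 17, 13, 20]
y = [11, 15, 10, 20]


n=4, Σx=58, Σy=56, Σxy=873, Σx²=922, Σy²=846
r = (4×873 - 58×56)/√((4×922 - 58²)(4×846 - 56²))
= 244/√(324×248) = 244/√80352 ≈ 244/283.4643 ≈ 0.8608

r ≈ 0.8608


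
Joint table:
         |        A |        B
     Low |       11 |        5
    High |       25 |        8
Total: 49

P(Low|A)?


P(Low|A) = 11/(11+25) = 11/36

P = 11/36 ≈ 30.56%


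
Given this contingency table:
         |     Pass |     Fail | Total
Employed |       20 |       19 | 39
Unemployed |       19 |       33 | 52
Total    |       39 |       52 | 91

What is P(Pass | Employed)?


P(Pass | Employed) = 20/(20+19) = 20/39

P(Pass|Employed) = 20/39 ≈ 51.28%


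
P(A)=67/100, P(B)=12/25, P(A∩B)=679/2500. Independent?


P(A)×P(B) = 201/625
P(A∩B) = 679/2500
Not equal → NOT independent

No, not independent


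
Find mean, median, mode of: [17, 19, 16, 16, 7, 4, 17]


Sorted: [4, 7, 16, 16, 17, 17, 19]
Mean = 96/7
Median = 16
Freq: {17: 2, 19: 1, 16: 2, 7: 1, 4: 1}
Mode: [16, 17]

Mean=96/7, Median=16, Mode=[16, 17]


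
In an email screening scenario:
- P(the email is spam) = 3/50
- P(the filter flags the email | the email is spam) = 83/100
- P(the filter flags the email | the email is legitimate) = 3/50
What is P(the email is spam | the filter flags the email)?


Using Bayes' theorem:
P(A|B) = P(B|A)·P(A) / P(B)

P(the filter flags the email) = 83/100 × 3/50 + 3/50 × 47/50
= 249/5000 + 141/2500 = 531/5000

P(the email is spam|the filter flags the email) = (249/5000) / (531/5000) = 83/177

P(the email is spam|the filter flags the email) = 83/177 ≈ 46.89%


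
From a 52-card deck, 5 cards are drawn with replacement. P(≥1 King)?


P(not a King) = 48/52 = 12/13
P(none in 5 draws) = (12/13)^5 = 248832/371293
P(≥1 King) = 1 - 248832/371293 = 122461/371293

P = 122461/371293 ≈ 32.98%


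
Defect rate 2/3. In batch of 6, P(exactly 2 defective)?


Binomial: P(X=2) = C(6,2)×p^2×(1-p)^4
= 15 × 4/9 × 1/81 = 20/243

P(X=2) = 20/243 ≈ 8.23%


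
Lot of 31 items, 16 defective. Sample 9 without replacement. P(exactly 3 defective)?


Hypergeometric: C(16,3)×C(15,6)/C(31,9)
= 560×5005/20160075 = 8624/62031

P(X=3) = 8624/62031 ≈ 13.90%


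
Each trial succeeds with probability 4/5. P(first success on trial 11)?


Geometric: P(X=11) = (1-p)^(k-1)×p = (1/5)^10×4/5 = 4/48828125

P(X=11) = 4/48828125 ≈ 0.00%


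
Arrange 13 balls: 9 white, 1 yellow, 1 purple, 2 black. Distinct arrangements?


13!/(9!×1!×1!×2!) = 8580

8580


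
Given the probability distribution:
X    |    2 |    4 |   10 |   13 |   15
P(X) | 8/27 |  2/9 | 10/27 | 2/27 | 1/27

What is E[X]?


E[X] = Σ x·P(X=x)
= (2)×(8/27) + (4)×(2/9) + (10)×(10/27) + (13)×(2/27) + (15)×(1/27)
= 181/27

E[X] = 181/27


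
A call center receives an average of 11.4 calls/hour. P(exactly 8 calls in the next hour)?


Poisson(λ=11.4): P(X=8) = e^(-λ)×λ^k/k!
= e^(-11.4) × 11.4^8 / 8!
≈ 1.119548484e-05 × 285258642.207 / 40320 ≈ 0.079207

P(X=8) ≈ 0.079207 ≈ 7.92%


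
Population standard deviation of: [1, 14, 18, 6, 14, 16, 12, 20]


Mean = 101/8
  (1-101/8)²=8649/64
  (14-101/8)²=121/64
  (18-101/8)²=1849/64
  (6-101/8)²=2809/64
  (14-101/8)²=121/64
  (16-101/8)²=729/64
  (12-101/8)²=25/64
  (20-101/8)²=3481/64
Σ(x-μ)² = 2223/8
σ² = (2223/8)/8 = 2223/64

σ = √(2223/64) ≈ 5.8936


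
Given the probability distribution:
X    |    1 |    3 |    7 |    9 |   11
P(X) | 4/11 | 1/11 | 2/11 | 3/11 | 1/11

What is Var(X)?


E[X] = 59/11
E[X²] = 475/11
Var(X) = E[X²] - (E[X])² = 475/11 - 3481/121 = 1744/121

Var(X) = 1744/121 ≈ 14.4132


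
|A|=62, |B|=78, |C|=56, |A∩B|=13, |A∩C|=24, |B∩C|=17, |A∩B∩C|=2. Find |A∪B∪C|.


|A∪B∪C| = 62+78+56-13-24-17+2 = 144

|A∪B∪C| = 144


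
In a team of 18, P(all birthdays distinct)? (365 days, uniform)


P(all different) = Π(365-i)/365 for i=0..17
= (365/365)×(364/365)×...×(348/365)
= 0.653089

P ≈ 0.6531 ≈ 65.31%


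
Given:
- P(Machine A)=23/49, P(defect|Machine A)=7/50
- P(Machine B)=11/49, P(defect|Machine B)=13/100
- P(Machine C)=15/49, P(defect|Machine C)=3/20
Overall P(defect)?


P(B) = Σ P(B|Aᵢ)×P(Aᵢ)
  7/50×23/49 = 23/350
  13/100×11/49 = 143/4900
  3/20×15/49 = 9/196
Sum = 69/490

P(defect) = 69/490 ≈ 14.08%


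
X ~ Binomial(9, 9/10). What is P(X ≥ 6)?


P(X ≥ 6) = Σ P(X=i) for i=6..9
P(X=6) = 11160261/250000000
P(X=7) = 43046721/250000000
P(X=8) = 387420489/1000000000
P(X=9) = 387420489/1000000000
Sum = 495834453/500000000

P(X ≥ 6) = 495834453/500000000 ≈ 99.17%


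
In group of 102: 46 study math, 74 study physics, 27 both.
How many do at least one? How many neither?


|A∪B| = 46+74-27 = 93
Neither = 102-93 = 9

At least one: 93; Neither: 9


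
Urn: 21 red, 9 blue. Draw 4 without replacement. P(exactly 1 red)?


Hypergeometric: C(21,1)×C(9,3)/C(30,4)
= 21×84/27405 = 28/435

P(X=1) = 28/435 ≈ 6.44%


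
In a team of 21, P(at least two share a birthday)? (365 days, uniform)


P(all different) = Π(365-i)/365 for i=0..20
= 0.556312
P(match) = 1 - 0.556312 = 0.443688

P ≈ 0.4437 ≈ 44.37%


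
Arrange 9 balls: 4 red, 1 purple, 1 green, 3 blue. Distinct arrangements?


9!/(4!×1!×1!×3!) = 2520

2520


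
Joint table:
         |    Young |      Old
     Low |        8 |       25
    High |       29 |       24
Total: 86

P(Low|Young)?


P(Low|Young) = 8/(8+29) = 8/37

P = 8/37 ≈ 21.62%


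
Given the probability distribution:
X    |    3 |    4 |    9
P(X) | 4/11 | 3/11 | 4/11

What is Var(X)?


E[X] = 60/11
E[X²] = 408/11
Var(X) = E[X²] - (E[X])² = 408/11 - 3600/121 = 888/121

Var(X) = 888/121 ≈ 7.3388


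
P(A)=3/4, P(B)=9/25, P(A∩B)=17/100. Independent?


P(A)×P(B) = 27/100
P(A∩B) = 17/100
Not equal → NOT independent

No, not independent


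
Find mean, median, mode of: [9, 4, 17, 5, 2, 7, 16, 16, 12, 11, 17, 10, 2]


Sorted: [2, 2, 4, 5, 7, 9, 10, 11, 12, 16, 16, 17, 17]
Mean = 128/13
Median = 10
Freq: {9: 1, 4: 1, 17: 2, 5: 1, 2: 2, 7: 1, 16: 2, 12: 1, 11: 1, 10: 1}
Mode: [2, 16, 17]

Mean=128/13, Median=10, Mode=[2, 16, 17]


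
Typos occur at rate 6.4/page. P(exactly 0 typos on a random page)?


Poisson(λ=6.4): P(X=0) = e^(-λ)×λ^k/k!
= e^(-6.4) × 6.4^0 / 0!
≈ 0.001661557273 × 1 / 1 ≈ 0.001662

P(X=0) ≈ 0.001662 ≈ 0.17%


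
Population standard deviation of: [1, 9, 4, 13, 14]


Mean = 41/5
  (1-41/5)²=1296/25
  (9-41/5)²=16/25
  (4-41/5)²=441/25
  (13-41/5)²=576/25
  (14-41/5)²=841/25
Σ(x-μ)² = 634/5
σ² = (634/5)/5 = 634/25

σ = √(634/25) ≈ 5.0359


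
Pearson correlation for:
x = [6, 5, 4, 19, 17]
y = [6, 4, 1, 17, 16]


n=5, Σx=51, Σy=44, Σxy=655, Σx²=727, Σy²=598
r = (5×655 - 51×44)/√((5×727 - 51²)(5×598 - 44²))
= 1031/√(1034×1054) = 1031/√1089836 ≈ 1031/1043.9521 ≈ 0.9876

r ≈ 0.9876


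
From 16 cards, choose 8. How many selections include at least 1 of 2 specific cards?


Complement: C(16,8) - C(14,8) = 12870 - 3003 = 9867

9867


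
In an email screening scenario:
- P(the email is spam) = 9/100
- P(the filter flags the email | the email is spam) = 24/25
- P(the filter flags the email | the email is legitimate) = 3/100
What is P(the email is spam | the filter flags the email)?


Using Bayes' theorem:
P(A|B) = P(B|A)·P(A) / P(B)

P(the filter flags the email) = 24/25 × 9/100 + 3/100 × 91/100
= 54/625 + 273/10000 = 1137/10000

P(the email is spam|the filter flags the email) = (54/625) / (1137/10000) = 288/379

P(the email is spam|the filter flags the email) = 288/379 ≈ 75.99%


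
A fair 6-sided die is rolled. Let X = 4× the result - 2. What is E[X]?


E[die] = (1+6)/2 = 7/2
E[X] = 4×7/2 - 2 = 12

E[X] = 12


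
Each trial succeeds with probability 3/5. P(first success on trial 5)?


Geometric: P(X=5) = (1-p)^(k-1)×p = (2/5)^4×3/5 = 48/3125

P(X=5) = 48/3125 ≈ 1.54%


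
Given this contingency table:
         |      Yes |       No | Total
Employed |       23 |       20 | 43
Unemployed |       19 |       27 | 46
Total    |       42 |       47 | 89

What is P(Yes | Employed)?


P(Yes | Employed) = 23/(23+20) = 23/43

P(Yes|Employed) = 23/43 ≈ 53.49%


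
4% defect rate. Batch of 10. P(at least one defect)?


P(all good) = (24/25)^10 = 63403380965376/95367431640625
P(≥1 defect) = 31964050675249/95367431640625

P = 31964050675249/95367431640625 ≈ 33.52%


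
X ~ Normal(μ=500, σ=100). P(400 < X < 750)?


z₁=(400-500)/100=-1.0, z₂=(750-500)/100=2.5
P = Φ(2.5) - Φ(-1.0) = 0.993790 - 0.158655 = 0.835135 ≈ 0.8351

P(400 < X < 750) ≈ 0.8351


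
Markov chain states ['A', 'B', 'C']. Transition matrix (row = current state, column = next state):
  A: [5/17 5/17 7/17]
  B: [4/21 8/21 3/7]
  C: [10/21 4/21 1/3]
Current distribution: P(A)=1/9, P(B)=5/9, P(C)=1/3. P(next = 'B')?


P(next=B) = Σᵢ P(now=i)×P(i→B)
= 1/9×5/17 + 5/9×8/21 + 1/3×4/21
= 5/153 + 40/189 + 4/63 = 989/3213

P = 989/3213 ≈ 0.3078


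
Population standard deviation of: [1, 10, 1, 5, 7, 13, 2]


Mean = 39/7
  (1-39/7)²=1024/49
  (10-39/7)²=961/49
  (1-39/7)²=1024/49
  (5-39/7)²=16/49
  (7-39/7)²=100/49
  (13-39/7)²=2704/49
  (2-39/7)²=625/49
Σ(x-μ)² = 922/7
σ² = (922/7)/7 = 922/49

σ = √(922/49) ≈ 4.3378


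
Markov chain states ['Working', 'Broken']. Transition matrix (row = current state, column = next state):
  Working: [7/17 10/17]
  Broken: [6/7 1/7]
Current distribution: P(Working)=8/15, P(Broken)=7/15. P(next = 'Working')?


P(next=Working) = Σᵢ P(now=i)×P(i→Working)
= 8/15×7/17 + 7/15×6/7
= 56/255 + 2/5 = 158/255

P = 158/255 ≈ 0.6196


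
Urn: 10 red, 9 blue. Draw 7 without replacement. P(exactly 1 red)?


Hypergeometric: C(10,1)×C(9,6)/C(19,7)
= 10×84/50388 = 70/4199

P(X=1) = 70/4199 ≈ 1.67%


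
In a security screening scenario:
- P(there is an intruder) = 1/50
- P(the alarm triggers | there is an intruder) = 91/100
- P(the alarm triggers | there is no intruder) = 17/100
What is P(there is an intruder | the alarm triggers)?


Using Bayes' theorem:
P(A|B) = P(B|A)·P(A) / P(B)

P(the alarm triggers) = 91/100 × 1/50 + 17/100 × 49/50
= 91/5000 + 833/5000 = 231/1250

P(there is an intruder|the alarm triggers) = (91/5000) / (231/1250) = 13/132

P(there is an intruder|the alarm triggers) = 13/132 ≈ 9.85%


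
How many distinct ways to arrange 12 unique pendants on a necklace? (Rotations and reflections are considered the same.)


Free circular arrangements: rotations and reflections both identified.
(n-1)!/2 = 11!/2 = 39916800/2 = 19958400

19958400


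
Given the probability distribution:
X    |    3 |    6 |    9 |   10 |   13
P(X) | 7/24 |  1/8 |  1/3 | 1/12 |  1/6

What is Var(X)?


E[X] = 61/8
E[X²] = 565/8
Var(X) = E[X²] - (E[X])² = 565/8 - 3721/64 = 799/64

Var(X) = 799/64 ≈ 12.4844


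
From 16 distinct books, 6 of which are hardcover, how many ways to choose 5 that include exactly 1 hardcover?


Choose 1 of the 6 hardcovers and 4 of the other 10 books:
C(6,1)×C(10,4) = 6×210 = 1260

1260


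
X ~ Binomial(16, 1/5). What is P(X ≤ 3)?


P(X ≤ 3) = Σ P(X=i) for i=0..3
P(X=0) = 4294967296/152587890625
P(X=1) = 17179869184/152587890625
P(X=2) = 6442450944/30517578125
P(X=3) = 7516192768/30517578125
Sum = 18253611008/30517578125

P(X ≤ 3) = 18253611008/30517578125 ≈ 59.81%


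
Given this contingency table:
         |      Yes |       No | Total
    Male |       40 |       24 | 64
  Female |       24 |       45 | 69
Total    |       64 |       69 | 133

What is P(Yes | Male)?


P(Yes | Male) = 40/(40+24) = 40/64 = 5/8

P(Yes|Male) = 5/8 ≈ 62.50%


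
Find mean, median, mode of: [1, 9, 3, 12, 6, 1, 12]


Sorted: [1, 1, 3, 6, 9, 12, 12]
Mean = 44/7
Median = 6
Freq: {1: 2, 9: 1, 3: 1, 12: 2, 6: 1}
Mode: [1, 12]

Mean=44/7, Median=6, Mode=[1, 12]


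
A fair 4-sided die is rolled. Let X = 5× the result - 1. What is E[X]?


E[die] = (1+4)/2 = 5/2
E[X] = 5×5/2 - 1 = 23/2

E[X] = 23/2


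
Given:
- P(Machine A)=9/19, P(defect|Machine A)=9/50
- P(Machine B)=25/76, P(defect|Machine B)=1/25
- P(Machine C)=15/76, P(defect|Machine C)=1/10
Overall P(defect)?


P(B) = Σ P(B|Aᵢ)×P(Aᵢ)
  9/50×9/19 = 81/950
  1/25×25/76 = 1/76
  1/10×15/76 = 3/152
Sum = 449/3800

P(defect) = 449/3800 ≈ 11.82%


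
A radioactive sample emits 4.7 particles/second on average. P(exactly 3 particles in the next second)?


Poisson(λ=4.7): P(X=3) = e^(-λ)×λ^k/k!
= e^(-4.7) × 4.7^3 / 3!
≈ 0.009095277102 × 103.823 / 6 ≈ 0.157383

P(X=3) ≈ 0.157383 ≈ 15.74%


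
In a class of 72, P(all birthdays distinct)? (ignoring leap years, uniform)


P(all different) = Π(365-i)/365 for i=0..71
= (365/365)×(364/365)×...×(294/365)
= 0.000547

P ≈ 0.0005 ≈ 0.05%


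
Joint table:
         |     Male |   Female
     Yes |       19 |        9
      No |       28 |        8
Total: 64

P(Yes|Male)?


P(Yes|Male) = 19/(19+28) = 19/47

P = 19/47 ≈ 40.43%


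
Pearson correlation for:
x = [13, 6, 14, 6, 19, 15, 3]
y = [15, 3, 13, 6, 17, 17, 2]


n=7, Σx=76, Σy=73, Σxy=1015, Σx²=1032, Σy²=1021
r = (7×1015 - 76×73)/√((7×1032 - 76²)(7×1021 - 73²))
= 1557/√(1448×1818) = 1557/√2632464 ≈ 1557/1622.4870 ≈ 0.9596

r ≈ 0.9596


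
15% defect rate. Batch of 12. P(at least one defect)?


P(all good) = (17/20)^12 = 582622237229761/4096000000000000
P(≥1 defect) = 3513377762770239/4096000000000000

P = 3513377762770239/4096000000000000 ≈ 85.78%


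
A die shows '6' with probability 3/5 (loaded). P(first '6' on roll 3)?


Geometric: P(X=3) = (1-p)^(k-1)×p = (2/5)^2×3/5 = 12/125

P(X=3) = 12/125 ≈ 9.60%


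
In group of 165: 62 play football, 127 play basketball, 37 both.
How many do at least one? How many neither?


|A∪B| = 62+127-37 = 152
Neither = 165-152 = 13

At least one: 152; Neither: 13


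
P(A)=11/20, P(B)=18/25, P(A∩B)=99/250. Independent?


P(A)×P(B) = 99/250
P(A∩B) = 99/250
Equal ✓ → Independent

Yes, independent


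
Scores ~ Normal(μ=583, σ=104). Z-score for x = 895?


z = (x - μ)/σ = (895 - 583)/104 = 3.0

z = 3.0


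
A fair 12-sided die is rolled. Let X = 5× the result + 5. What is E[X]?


E[die] = (1+12)/2 = 13/2
E[X] = 5×13/2 + 5 = 75/2

E[X] = 75/2


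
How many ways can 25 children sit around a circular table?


Circular arrangements of 25 distinct objects: fix one position to break rotational symmetry.
(n-1)! = 24! = 620448401733239439360000

620448401733239439360000


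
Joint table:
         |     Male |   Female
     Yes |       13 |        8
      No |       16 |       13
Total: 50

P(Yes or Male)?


P(Yes∨Male) = P(Yes) + P(Male) - P(Yes∧Male)
= (21 + 29 - 13)/50 = 37/50

P = 37/50 ≈ 74.00%


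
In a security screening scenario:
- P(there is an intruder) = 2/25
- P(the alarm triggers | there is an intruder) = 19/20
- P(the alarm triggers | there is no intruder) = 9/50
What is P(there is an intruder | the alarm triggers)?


Using Bayes' theorem:
P(A|B) = P(B|A)·P(A) / P(B)

P(the alarm triggers) = 19/20 × 2/25 + 9/50 × 23/25
= 19/250 + 207/1250 = 151/625

P(there is an intruder|the alarm triggers) = (19/250) / (151/625) = 95/302

P(there is an intruder|the alarm triggers) = 95/302 ≈ 31.46%


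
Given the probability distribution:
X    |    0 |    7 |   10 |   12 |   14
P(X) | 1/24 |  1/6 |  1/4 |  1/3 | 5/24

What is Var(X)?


E[X] = 127/12
E[X²] = 122
Var(X) = E[X²] - (E[X])² = 122 - 16129/144 = 1439/144

Var(X) = 1439/144 ≈ 9.9931


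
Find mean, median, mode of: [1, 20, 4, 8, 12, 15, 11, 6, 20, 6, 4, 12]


Sorted: [1, 4, 4, 6, 6, 8, 11, 12, 12, 15, 20, 20]
Mean = 119/12
Median = 19/2
Freq: {1: 1, 20: 2, 4: 2, 8: 1, 12: 2, 15: 1, 11: 1, 6: 2}
Mode: [4, 6, 12, 20]

Mean=119/12, Median=19/2, Mode=[4, 6, 12, 20]


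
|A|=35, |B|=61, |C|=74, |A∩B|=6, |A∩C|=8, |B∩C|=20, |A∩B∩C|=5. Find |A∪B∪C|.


|A∪B∪C| = 35+61+74-6-8-20+5 = 141

|A∪B∪C| = 141


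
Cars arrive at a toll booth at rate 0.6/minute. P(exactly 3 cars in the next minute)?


Poisson(λ=0.6): P(X=3) = e^(-λ)×λ^k/k!
= e^(-0.6) × 0.6^3 / 3!
≈ 0.5488116361 × 0.216 / 6 ≈ 0.019757

P(X=3) ≈ 0.019757 ≈ 1.98%


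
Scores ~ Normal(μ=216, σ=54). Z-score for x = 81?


z = (x - μ)/σ = (81 - 216)/54 = -2.5

z = -2.5


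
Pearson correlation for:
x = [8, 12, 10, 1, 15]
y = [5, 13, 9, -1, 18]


n=5, Σx=46, Σy=44, Σxy=555, Σx²=534, Σy²=600
r = (5×555 - 46×44)/√((5×534 - 46²)(5×600 - 44²))
= 751/√(554×1064) = 751/√589456 ≈ 751/767.7604 ≈ 0.9782

r ≈ 0.9782


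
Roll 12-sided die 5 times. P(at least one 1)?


P(no 1)^5 = (11/12)^5 = 161051/248832
P(≥1) = 1 - 161051/248832 = 87781/248832

P = 87781/248832 ≈ 35.28%


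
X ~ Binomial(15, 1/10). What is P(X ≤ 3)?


P(X ≤ 3) = Σ P(X=i) for i=0..3
P(X=0) = 205891132094649/1000000000000000
P(X=1) = 68630377364883/200000000000000
P(X=2) = 53379182394909/200000000000000
P(X=3) = 25701087819771/200000000000000
Sum = 59027773124529/62500000000000

P(X ≤ 3) = 59027773124529/62500000000000 ≈ 94.44%


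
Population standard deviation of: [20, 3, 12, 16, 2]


Mean = 53/5
  (20-53/5)²=2209/25
  (3-53/5)²=1444/25
  (12-53/5)²=49/25
  (16-53/5)²=729/25
  (2-53/5)²=1849/25
Σ(x-μ)² = 1256/5
σ² = (1256/5)/5 = 1256/25

σ = √(1256/25) ≈ 7.0880


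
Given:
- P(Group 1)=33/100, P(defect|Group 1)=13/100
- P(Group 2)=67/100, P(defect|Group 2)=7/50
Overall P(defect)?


P(B) = Σ P(B|Aᵢ)×P(Aᵢ)
  13/100×33/100 = 429/10000
  7/50×67/100 = 469/5000
Sum = 1367/10000

P(defect) = 1367/10000 ≈ 13.67%


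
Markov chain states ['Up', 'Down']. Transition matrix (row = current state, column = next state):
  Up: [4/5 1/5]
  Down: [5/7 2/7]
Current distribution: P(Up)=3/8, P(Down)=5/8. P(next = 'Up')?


P(next=Up) = Σᵢ P(now=i)×P(i→Up)
= 3/8×4/5 + 5/8×5/7
= 3/10 + 25/56 = 209/280

P = 209/280 ≈ 0.7464


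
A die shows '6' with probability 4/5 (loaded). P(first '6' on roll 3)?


Geometric: P(X=3) = (1-p)^(k-1)×p = (1/5)^2×4/5 = 4/125

P(X=3) = 4/125 ≈ 3.20%


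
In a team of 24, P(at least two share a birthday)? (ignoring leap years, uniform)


P(all different) = Π(365-i)/365 for i=0..23
= 0.461656
P(match) = 1 - 0.461656 = 0.538344

P ≈ 0.5383 ≈ 53.83%


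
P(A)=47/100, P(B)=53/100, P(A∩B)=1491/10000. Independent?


P(A)×P(B) = 2491/10000
P(A∩B) = 1491/10000
Not equal → NOT independent

No, not independent


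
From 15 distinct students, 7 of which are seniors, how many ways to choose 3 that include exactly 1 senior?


Choose 1 of the 7 seniors and 2 of the other 8 students:
C(7,1)×C(8,2) = 7×28 = 196

196


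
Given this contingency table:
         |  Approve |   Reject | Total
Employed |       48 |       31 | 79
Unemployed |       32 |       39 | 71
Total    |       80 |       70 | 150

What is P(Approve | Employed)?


P(Approve | Employed) = 48/(48+31) = 48/79

P(Approve|Employed) = 48/79 ≈ 60.76%


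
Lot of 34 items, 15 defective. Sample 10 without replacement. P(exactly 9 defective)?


Hypergeometric: C(15,9)×C(19,1)/C(34,10)
= 5005×19/131128140 = 133/183396

P(X=9) = 133/183396 ≈ 0.07%


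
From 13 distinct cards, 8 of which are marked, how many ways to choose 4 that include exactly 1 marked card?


Choose 1 of the 8 marked cards and 3 of the other 5 cards:
C(8,1)×C(5,3) = 8×10 = 80

80


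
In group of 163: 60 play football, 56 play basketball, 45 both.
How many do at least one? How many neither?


|A∪B| = 60+56-45 = 71
Neither = 163-71 = 92

At least one: 71; Neither: 92


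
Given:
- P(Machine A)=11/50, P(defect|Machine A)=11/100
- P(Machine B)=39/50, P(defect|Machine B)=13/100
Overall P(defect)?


P(B) = Σ P(B|Aᵢ)×P(Aᵢ)
  11/100×11/50 = 121/5000
  13/100×39/50 = 507/5000
Sum = 157/1250

P(defect) = 157/1250 ≈ 12.56%


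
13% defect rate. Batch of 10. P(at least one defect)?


P(all good) = (87/100)^10 = 24842341419143568849/100000000000000000000
P(≥1 defect) = 75157658580856431151/100000000000000000000

P = 75157658580856431151/100000000000000000000 ≈ 75.16%


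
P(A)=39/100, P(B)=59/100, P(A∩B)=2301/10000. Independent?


P(A)×P(B) = 2301/10000
P(A∩B) = 2301/10000
Equal ✓ → Independent

Yes, independent


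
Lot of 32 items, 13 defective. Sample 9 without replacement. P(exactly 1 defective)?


Hypergeometric: C(13,1)×C(19,8)/C(32,9)
= 13×75582/28048800 = 12597/359600

P(X=1) = 12597/359600 ≈ 3.50%


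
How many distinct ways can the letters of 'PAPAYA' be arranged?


Letters: 6, freq: {'P': 2, 'A': 3, 'Y': 1}
6!/(2!×3!×1!) = 720/12 = 60

60


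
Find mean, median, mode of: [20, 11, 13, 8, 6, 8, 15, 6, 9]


Sorted: [6, 6, 8, 8, 9, 11, 13, 15, 20]
Mean = 96/9 = 32/3
Median = 9
Freq: {20: 1, 11: 1, 13: 1, 8: 2, 6: 2, 15: 1, 9: 1}
Mode: [6, 8]

Mean=32/3, Median=9, Mode=[6, 8]


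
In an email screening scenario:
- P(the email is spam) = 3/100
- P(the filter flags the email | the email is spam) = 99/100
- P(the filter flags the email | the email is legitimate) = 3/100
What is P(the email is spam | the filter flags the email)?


Using Bayes' theorem:
P(A|B) = P(B|A)·P(A) / P(B)

P(the filter flags the email) = 99/100 × 3/100 + 3/100 × 97/100
= 297/10000 + 291/10000 = 147/2500

P(the email is spam|the filter flags the email) = (297/10000) / (147/2500) = 99/196

P(the email is spam|the filter flags the email) = 99/196 ≈ 50.51%


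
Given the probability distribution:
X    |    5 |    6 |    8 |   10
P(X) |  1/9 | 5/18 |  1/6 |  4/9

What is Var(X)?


E[X] = 8
E[X²] = 611/9
Var(X) = E[X²] - (E[X])² = 611/9 - 64 = 35/9

Var(X) = 35/9 ≈ 3.8889


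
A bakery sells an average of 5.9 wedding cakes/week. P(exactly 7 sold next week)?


Poisson(λ=5.9): P(X=7) = e^(-λ)×λ^k/k!
= e^(-5.9) × 5.9^7 / 7!
≈ 0.002739444819 × 248865.148482 / 5040 ≈ 0.135268

P(X=7) ≈ 0.135268 ≈ 13.53%


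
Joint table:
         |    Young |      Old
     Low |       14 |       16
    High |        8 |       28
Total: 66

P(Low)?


P(Low) = (14+16)/66 = 30/66 = 5/11

P(Low) = 5/11 ≈ 45.45%


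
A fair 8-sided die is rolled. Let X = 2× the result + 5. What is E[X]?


E[die] = (1+8)/2 = 9/2
E[X] = 2×9/2 + 5 = 14

E[X] = 14


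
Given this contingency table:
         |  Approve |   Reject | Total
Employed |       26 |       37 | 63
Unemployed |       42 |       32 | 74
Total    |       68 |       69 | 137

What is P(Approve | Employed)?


P(Approve | Employed) = 26/(26+37) = 26/63

P(Approve|Employed) = 26/63 ≈ 41.27%
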